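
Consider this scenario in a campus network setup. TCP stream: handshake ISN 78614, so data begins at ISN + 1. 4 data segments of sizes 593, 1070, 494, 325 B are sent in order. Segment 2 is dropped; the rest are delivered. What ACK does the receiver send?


SYN uses sequence number 78614; first data byte = ISN + 1 = 78615.
Segment 1: SEQ = 78615, len = 593 B, covers [78615, 79207]
Segment 2: SEQ = 79208, len = 1070 B, covers [79208, 80277] [LOST]
Segment 3: SEQ = 80278, len = 494 B, covers [80278, 80771]
Segment 4: SEQ = 80772, len = 325 B, covers [80772, 81096]
In-order data received: bytes [78615, 79207] (segments 1..1).
Segment 2 missing -> gap begins at byte 79208; later segments buffered out of order.
Cumulative ACK = next expected in-order byte = 78615 + 593 = 79208

79208


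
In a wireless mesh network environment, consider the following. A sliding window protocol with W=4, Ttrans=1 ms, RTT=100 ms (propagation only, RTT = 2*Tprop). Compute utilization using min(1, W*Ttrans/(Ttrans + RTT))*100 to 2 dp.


Given: W = 4, Ttrans = 1 ms, RTT = 100 ms (= 2 * Tprop, Tprop = 50 ms)
Cycle time = Ttrans + RTT = 1 + 100 = 101 ms (first packet sent until its ACK returns)
W * Ttrans = 4 * 1 = 4 ms of sending per cycle
W * Ttrans / (Ttrans + RTT) = 4 / 101 = 0.039604
U = min(1, 0.039604) = 0.039604
U% = 3.96%

3.96


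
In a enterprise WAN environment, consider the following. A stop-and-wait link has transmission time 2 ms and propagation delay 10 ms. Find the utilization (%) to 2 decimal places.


Given: Ttrans = 2 ms, Tprop = 10 ms
RTT = 2 * Tprop = 2 * 10 = 20 ms
U = Ttrans / (Ttrans + RTT)
U = 2 / (2 + 20)
U = 2 / 22 = 0.090909
U% = 9.09%

9.09


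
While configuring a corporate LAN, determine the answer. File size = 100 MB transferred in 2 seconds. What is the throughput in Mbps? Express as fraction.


Given: file = 100 MB, time = 2 s
File in Mb = 100 * 8 = 800 Mb
Throughput = 800 / 2 Mbps
Throughput = 400 Mbps

400


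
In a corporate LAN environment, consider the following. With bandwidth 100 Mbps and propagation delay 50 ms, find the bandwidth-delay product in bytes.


Given: bandwidth = 100 Mbps, delay = 50 ms
BDP in bits = 100 * 10^6 * 50 / 1000
BDP in bits = 5000000
BDP in bytes = 5000000 / 8 = 625000

625000


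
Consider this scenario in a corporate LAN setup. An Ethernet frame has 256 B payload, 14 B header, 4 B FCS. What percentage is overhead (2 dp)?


Given: payload = 256 B, header = 14 B, trailer = 4 B
Overhead bytes = header + trailer = 14 + 4 = 18
Total frame = payload + overhead = 256 + 18 = 274
Overhead % = 18 / 274 * 100 = 6.5693% -> 6.57% (2 dp)

6.57


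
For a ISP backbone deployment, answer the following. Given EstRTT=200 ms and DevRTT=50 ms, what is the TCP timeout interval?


Given: EstRTT = 200 ms, DevRTT = 50 ms
Timeout = EstRTT + 4 * DevRTT
4 * DevRTT = 4 * 50 = 200
Timeout = 200 + 200 = 400 ms

400


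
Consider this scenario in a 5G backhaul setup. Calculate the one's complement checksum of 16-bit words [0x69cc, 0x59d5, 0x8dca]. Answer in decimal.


Given words: [0x69cc, 0x59d5, 0x8dca]
Step 1: Sum all words
Raw sum = 27084 + 22997 + 36298 = 86379
Step 2: Fold carry: (20843 + 1) = 20844
One's complement = ~20844 & 0xFFFF = 44691

44691


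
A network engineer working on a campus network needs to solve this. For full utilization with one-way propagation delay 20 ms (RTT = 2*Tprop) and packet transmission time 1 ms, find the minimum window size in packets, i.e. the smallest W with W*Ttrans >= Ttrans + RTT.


Given: Ttrans = 1 ms, RTT = 40 ms (= 2 * Tprop, Tprop = 20 ms)
Time until first ACK returns = Ttrans + RTT = 1 + 40 = 41 ms
Need W * Ttrans >= Ttrans + RTT  ->  W >= (Ttrans + RTT) / Ttrans
(Ttrans + RTT) / Ttrans = 41 / 1 = 41
W_min = ceil(41) = 41

41


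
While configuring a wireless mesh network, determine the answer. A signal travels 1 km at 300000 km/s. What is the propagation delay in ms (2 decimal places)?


Given: distance = 1 km, speed = 300000 km/s
Delay = distance / speed = 1 / 300000 seconds
Delay in ms = 1 * 1000 / 300000
Delay = 0.0033 ms
Rounded to 2 dp = 0.00 ms

0.00


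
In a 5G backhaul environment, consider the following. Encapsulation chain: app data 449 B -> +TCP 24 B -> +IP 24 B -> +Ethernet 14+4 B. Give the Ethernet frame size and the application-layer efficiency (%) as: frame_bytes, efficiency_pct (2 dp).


TCP segment = 449 + 24 = 473 B
IP packet = 473 + 24 = 497 B
Ethernet frame = 497 + 14 + 4 = 515 B
Efficiency = app / frame = 449 / 515 = 0.871845 = 87.1845% -> 87.18% (2 dp)

515, 87.18


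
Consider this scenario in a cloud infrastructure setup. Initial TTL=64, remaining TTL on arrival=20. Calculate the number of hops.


Given: initial TTL = 64, received TTL = 20
Hops = initial TTL - received TTL
Hops = 64 - 20 = 44

44


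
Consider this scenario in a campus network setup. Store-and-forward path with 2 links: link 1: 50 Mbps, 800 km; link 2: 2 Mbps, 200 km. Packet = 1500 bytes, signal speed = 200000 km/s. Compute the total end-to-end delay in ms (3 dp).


Packet = 1500 bytes = 12000 bits. Store-and-forward: sum (t_trans + t_prop) per link.
Link 1: t_trans = 12000/(50*10^6) s = 0.2400 ms; t_prop = 800/200000 s = 4.0000 ms; subtotal = 4.2400 ms
Link 2: t_trans = 12000/(2*10^6) s = 6.0000 ms; t_prop = 200/200000 s = 1.0000 ms; subtotal = 7.0000 ms
End-to-end = 4.2400 + 7.0000 = 11.2400 ms -> 11.240 ms (3 dp)

11.240


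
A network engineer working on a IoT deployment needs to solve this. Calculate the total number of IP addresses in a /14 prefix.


Given: CIDR prefix /14
Host bits = 32 - 14 = 18
Total addresses = 2^18 = 262144

262144


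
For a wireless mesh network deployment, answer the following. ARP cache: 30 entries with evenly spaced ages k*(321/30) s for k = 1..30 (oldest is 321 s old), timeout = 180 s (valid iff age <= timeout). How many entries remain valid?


Ages are k * 321/30 s for k = 1..30 (spacing = 10.7000 s).
Entry k is valid iff k * 321/30 <= 180 iff k <= 30 * 180 / 321 = 16.8224
n_valid = floor(16.8224) = 16
(n_stale = 30 - 16 = 14)

16


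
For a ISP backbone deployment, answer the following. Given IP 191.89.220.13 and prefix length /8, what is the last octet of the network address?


Given: IP = 191.89.220.13, prefix = /8
Subnet mask = 255.0.0.0
Last octet of IP: 13
Last octet of mask: 0
Network last octet = 13 AND 0 = 0

0


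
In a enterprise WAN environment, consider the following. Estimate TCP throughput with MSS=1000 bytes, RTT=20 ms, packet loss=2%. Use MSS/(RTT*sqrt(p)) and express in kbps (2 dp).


Given: MSS = 1000 bytes, RTT = 20 ms, loss = 2%
RTT in seconds = 20 / 1000 = 0.02
Loss rate = 2% = 0.02
sqrt(loss) = sqrt(0.02) = 0.141421356237
Throughput (bytes/s) = 1000 / (0.02 * 0.141421356237) = 353553.3906
Throughput (kbps) = 353553.3906 * 8 / 1000 = 2828.427125 -> 2828.43 kbps (2 dp)

2828.43


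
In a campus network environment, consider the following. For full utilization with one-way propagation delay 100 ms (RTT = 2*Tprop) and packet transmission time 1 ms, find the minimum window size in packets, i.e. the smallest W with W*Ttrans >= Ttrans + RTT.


Given: Ttrans = 1 ms, RTT = 200 ms (= 2 * Tprop, Tprop = 100 ms)
Time until first ACK returns = Ttrans + RTT = 1 + 200 = 201 ms
Need W * Ttrans >= Ttrans + RTT  ->  W >= (Ttrans + RTT) / Ttrans
(Ttrans + RTT) / Ttrans = 201 / 1 = 201
W_min = ceil(201) = 201

201


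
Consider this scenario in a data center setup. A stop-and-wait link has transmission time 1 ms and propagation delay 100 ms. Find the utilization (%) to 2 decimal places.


Given: Ttrans = 1 ms, Tprop = 100 ms
RTT = 2 * Tprop = 2 * 100 = 200 ms
U = Ttrans / (Ttrans + RTT)
U = 1 / (1 + 200)
U = 1 / 201 = 0.004975
U% = 0.50%

0.50


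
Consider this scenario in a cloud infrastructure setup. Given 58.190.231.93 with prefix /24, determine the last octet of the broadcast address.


Given: IP = 58.190.231.93, prefix = /24
Host bits = 32 - 24 = 8
Network last octet = 93 AND mask = 0
Host part size = 2^8 - 1 = 255
Broadcast last octet = 0 OR 255 = 255

255


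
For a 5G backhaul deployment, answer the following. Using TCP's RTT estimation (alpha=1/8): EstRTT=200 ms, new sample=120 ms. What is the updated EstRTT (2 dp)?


Given: EstRTT = 200 ms, SampleRTT = 120 ms, alpha = 1/8
New EstRTT = (1 - alpha) * EstRTT + alpha * SampleRTT
(7/8) * 200 = 175
(1/8) * 120 = 15
New EstRTT = 175 + 15 = 190 ms -> 190.00 ms (2 dp)

190.00


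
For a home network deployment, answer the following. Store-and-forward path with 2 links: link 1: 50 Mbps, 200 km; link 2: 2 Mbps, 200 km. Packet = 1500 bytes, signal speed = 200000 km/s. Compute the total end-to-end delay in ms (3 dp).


Packet = 1500 bytes = 12000 bits. Store-and-forward: sum (t_trans + t_prop) per link.
Link 1: t_trans = 12000/(50*10^6) s = 0.2400 ms; t_prop = 200/200000 s = 1.0000 ms; subtotal = 1.2400 ms
Link 2: t_trans = 12000/(2*10^6) s = 6.0000 ms; t_prop = 200/200000 s = 1.0000 ms; subtotal = 7.0000 ms
End-to-end = 1.2400 + 7.0000 = 8.2400 ms -> 8.240 ms (3 dp)

8.240


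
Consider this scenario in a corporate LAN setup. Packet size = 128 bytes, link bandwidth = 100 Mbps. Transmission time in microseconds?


Given: packet = 128 bytes, bandwidth = 100 Mbps
Packet in bits = 128 * 8 = 1024 bits
Bandwidth = 100 * 10^6 = 100000000 bps
Time = 1024 / 100000000 seconds
Time in us = 1024 * 10^6 / 100000000 = 10.24

10.24


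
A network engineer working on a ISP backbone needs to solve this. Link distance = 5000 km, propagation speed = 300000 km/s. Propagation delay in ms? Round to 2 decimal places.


Given: distance = 5000 km, speed = 300000 km/s
Delay = distance / speed = 5000 / 300000 seconds
Delay in ms = 5000 * 1000 / 300000
Delay = 16.6667 ms
Rounded to 2 dp = 16.67 ms

16.67


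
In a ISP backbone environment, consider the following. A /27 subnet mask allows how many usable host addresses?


Given: subnet mask /27
Host bits = 32 - 27 = 5
Total addresses = 2^5 = 32
Usable hosts = 32 - 2 (network + broadcast) = 30

30


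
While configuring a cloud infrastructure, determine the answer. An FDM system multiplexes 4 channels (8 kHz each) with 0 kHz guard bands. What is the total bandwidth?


Given: 4 channels, 8 kHz each, guard = 0 kHz
Channel bandwidth = 4 * 8 = 32 kHz
Guard bands = 3 gaps * 0 kHz = 0 kHz
Total = 32 + 0 = 32 kHz

32


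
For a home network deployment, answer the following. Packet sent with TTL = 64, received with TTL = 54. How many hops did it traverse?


Given: initial TTL = 64, received TTL = 54
Hops = initial TTL - received TTL
Hops = 64 - 54 = 10

10


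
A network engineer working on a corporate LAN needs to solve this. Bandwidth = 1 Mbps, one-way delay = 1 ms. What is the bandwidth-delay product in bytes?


Given: bandwidth = 1 Mbps, delay = 1 ms
BDP in bits = 1 * 10^6 * 1 / 1000
BDP in bits = 1000
BDP in bytes = 1000 / 8 = 125

125


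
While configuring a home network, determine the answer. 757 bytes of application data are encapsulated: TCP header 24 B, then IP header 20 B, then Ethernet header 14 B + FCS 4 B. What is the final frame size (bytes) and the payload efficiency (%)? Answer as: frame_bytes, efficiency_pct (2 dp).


TCP segment = 757 + 24 = 781 B
IP packet = 781 + 20 = 801 B
Ethernet frame = 801 + 14 + 4 = 819 B
Efficiency = app / frame = 757 / 819 = 0.924298 = 92.4298% -> 92.43% (2 dp)

819, 92.43


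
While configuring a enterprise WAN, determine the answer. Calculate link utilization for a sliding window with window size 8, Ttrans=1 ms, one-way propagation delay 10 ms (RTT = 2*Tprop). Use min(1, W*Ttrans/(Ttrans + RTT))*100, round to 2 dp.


Given: W = 8, Ttrans = 1 ms, RTT = 20 ms (= 2 * Tprop, Tprop = 10 ms)
Cycle time = Ttrans + RTT = 1 + 20 = 21 ms (first packet sent until its ACK returns)
W * Ttrans = 8 * 1 = 8 ms of sending per cycle
W * Ttrans / (Ttrans + RTT) = 8 / 21 = 0.380952
U = min(1, 0.380952) = 0.380952
U% = 38.10%

38.10


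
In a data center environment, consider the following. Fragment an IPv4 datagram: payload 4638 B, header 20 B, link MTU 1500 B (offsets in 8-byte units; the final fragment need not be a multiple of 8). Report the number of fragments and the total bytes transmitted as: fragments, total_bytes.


Max data per non-final fragment = floor((MTU - header)/8)*8 = floor((1500 - 20)/8)*8 = floor(1480/8)*8 = 1480 B
Final fragment needs no 8-byte alignment: it can carry up to MTU - header = 1480 B
Non-final fragments needed = ceil((payload - 1480) / 1480) = ceil(3158/1480) = ceil(2.1338) = 3
Number of fragments = 3 + 1 = 4
Fragment sizes (data): 3 * 1480 B + 198 B (last, 198 <= 1480 OK)
Total bytes sent = payload + n_frags * header = 4638 + 4*20 = 4638 + 80 = 4718 B

4, 4718


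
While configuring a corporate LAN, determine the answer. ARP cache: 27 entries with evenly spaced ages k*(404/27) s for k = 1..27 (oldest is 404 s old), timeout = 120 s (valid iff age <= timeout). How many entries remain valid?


Ages are k * 404/27 s for k = 1..27 (spacing = 14.9630 s).
Entry k is valid iff k * 404/27 <= 120 iff k <= 27 * 120 / 404 = 8.0198
n_valid = floor(8.0198) = 8
(n_stale = 27 - 8 = 19)

8


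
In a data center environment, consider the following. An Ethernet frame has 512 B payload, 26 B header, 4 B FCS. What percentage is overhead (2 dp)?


Given: payload = 512 B, header = 26 B, trailer = 4 B
Overhead bytes = header + trailer = 26 + 4 = 30
Total frame = payload + overhead = 512 + 30 = 542
Overhead % = 30 / 542 * 100 = 5.5351% -> 5.54% (2 dp)

5.54


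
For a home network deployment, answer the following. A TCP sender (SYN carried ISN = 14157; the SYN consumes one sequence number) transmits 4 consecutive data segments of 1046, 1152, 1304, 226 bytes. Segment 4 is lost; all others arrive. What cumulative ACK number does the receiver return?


SYN uses sequence number 14157; first data byte = ISN + 1 = 14158.
Segment 1: SEQ = 14158, len = 1046 B, covers [14158, 15203]
Segment 2: SEQ = 15204, len = 1152 B, covers [15204, 16355]
Segment 3: SEQ = 16356, len = 1304 B, covers [16356, 17659]
Segment 4: SEQ = 17660, len = 226 B, covers [17660, 17885] [LOST]
In-order data received: bytes [14158, 17659] (segments 1..3).
Segment 4 missing -> gap begins at byte 17660.
Cumulative ACK = next expected in-order byte = 14158 + 1046 + 1152 + 1304 = 17660

17660


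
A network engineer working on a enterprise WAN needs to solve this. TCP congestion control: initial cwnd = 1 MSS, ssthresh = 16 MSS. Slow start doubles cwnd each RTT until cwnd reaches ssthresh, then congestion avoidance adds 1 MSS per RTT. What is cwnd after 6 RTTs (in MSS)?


RTT 0: cwnd = 1 MSS (initial)
RTT 1: cwnd = 2 MSS (slow start, doubled)
RTT 2: cwnd = 4 MSS (slow start, doubled)
RTT 3: cwnd = 8 MSS (slow start, doubled)
RTT 4: cwnd = 16 MSS (slow start, doubled)
RTT 5: cwnd = 17 MSS (congestion avoidance, +1)
RTT 6: cwnd = 18 MSS (congestion avoidance, +1)

18


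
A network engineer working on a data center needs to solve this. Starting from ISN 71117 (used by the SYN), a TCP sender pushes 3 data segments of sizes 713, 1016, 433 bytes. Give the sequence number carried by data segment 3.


The SYN occupies sequence number ISN = 71117, so the first data byte is ISN + 1 = 71118.
SEQ of data segment i = (ISN + 1) + sum of payload sizes of segments 1..i-1.
Segment 1: SEQ = 71118, payload = 713 bytes
Segment 2: SEQ = 71831, payload = 1016 bytes
Segment 3: SEQ = 72847, payload = 433 bytes
SEQ of segment 3 = 71118 + 713 + 1016 = 72847

72847


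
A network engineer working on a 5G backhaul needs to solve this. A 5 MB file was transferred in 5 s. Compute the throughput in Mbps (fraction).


Given: file = 5 MB, time = 5 s
File in Mb = 5 * 8 = 40 Mb
Throughput = 40 / 5 Mbps
Throughput = 8 Mbps

8


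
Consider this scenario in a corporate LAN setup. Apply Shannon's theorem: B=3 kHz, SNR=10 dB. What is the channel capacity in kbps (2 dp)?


Given: B = 3 kHz, SNR = 10 dB
SNR linear = 10^(10/10) = 10
1 + SNR = 11
log2(11) = 3.4594316186
C = 3 * 1000 * 3.4594316186 = 10378.2949 bps
C = 10.378295 kbps -> 10.38 kbps (2 dp)

10.38


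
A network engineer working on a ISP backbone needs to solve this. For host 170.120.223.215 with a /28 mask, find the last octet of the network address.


Given: IP = 170.120.223.215, prefix = /28
Subnet mask = 255.255.255.240
Last octet of IP: 215
Last octet of mask: 240
Network last octet = 215 AND 240 = 208

208


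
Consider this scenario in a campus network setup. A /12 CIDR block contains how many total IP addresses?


Given: CIDR prefix /12
Host bits = 32 - 12 = 20
Total addresses = 2^20 = 1048576

1048576


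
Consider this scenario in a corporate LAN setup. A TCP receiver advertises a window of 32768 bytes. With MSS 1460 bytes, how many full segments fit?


Given: RWND = 32768 bytes, MSS = 1460 bytes
Full segments = floor(RWND / MSS)
Full segments = floor(32768 / 1460)
Full segments = floor(22.4438) = 22

22


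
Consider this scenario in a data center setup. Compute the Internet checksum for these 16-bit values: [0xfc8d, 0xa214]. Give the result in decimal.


Given words: [0xfc8d, 0xa214]
Step 1: Sum all words
Raw sum = 64653 + 41492 = 106145
Step 2: Fold carry: (40609 + 1) = 40610
One's complement = ~40610 & 0xFFFF = 24925

24925


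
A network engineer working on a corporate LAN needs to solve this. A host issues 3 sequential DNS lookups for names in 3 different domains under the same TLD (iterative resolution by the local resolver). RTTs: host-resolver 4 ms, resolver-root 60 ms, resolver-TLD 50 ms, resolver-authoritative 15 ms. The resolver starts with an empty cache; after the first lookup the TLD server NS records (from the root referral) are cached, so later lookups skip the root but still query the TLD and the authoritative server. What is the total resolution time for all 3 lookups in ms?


Lookup 1 (cold cache): local + root + TLD + auth = 4 + 60 + 50 + 15 = 129 ms
Lookups 2..3 (TLD NS cached -> skip root; new domain -> still ask TLD and auth): local + TLD + auth = 4 + 50 + 15 = 69 ms each
Remaining 2 lookups: 2 * 69 = 138 ms
Total = 129 + 138 = 267 ms

267


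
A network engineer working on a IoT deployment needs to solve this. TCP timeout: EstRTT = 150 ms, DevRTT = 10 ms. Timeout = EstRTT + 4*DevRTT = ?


Given: EstRTT = 150 ms, DevRTT = 10 ms
Timeout = EstRTT + 4 * DevRTT
4 * DevRTT = 4 * 10 = 40
Timeout = 150 + 40 = 190 ms

190


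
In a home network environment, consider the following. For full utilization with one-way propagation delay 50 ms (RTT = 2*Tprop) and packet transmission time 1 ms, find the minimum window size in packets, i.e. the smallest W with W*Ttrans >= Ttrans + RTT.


Given: Ttrans = 1 ms, RTT = 100 ms (= 2 * Tprop, Tprop = 50 ms)
Time until first ACK returns = Ttrans + RTT = 1 + 100 = 101 ms
Need W * Ttrans >= Ttrans + RTT  ->  W >= (Ttrans + RTT) / Ttrans
(Ttrans + RTT) / Ttrans = 101 / 1 = 101
W_min = ceil(101) = 101

101


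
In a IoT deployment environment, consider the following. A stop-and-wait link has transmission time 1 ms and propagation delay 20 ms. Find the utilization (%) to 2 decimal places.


Given: Ttrans = 1 ms, Tprop = 20 ms
RTT = 2 * Tprop = 2 * 20 = 40 ms
U = Ttrans / (Ttrans + RTT)
U = 1 / (1 + 40)
U = 1 / 41 = 0.02439
U% = 2.44%

2.44


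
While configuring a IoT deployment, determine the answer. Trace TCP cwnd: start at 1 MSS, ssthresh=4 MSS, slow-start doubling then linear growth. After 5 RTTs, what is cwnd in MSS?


RTT 0: cwnd = 1 MSS (initial)
RTT 1: cwnd = 2 MSS (slow start, doubled)
RTT 2: cwnd = 4 MSS (slow start, doubled)
RTT 3: cwnd = 5 MSS (congestion avoidance, +1)
RTT 4: cwnd = 6 MSS (congestion avoidance, +1)
RTT 5: cwnd = 7 MSS (congestion avoidance, +1)

7


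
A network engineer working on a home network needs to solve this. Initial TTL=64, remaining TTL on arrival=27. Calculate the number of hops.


Given: initial TTL = 64, received TTL = 27
Hops = initial TTL - received TTL
Hops = 64 - 27 = 37

37


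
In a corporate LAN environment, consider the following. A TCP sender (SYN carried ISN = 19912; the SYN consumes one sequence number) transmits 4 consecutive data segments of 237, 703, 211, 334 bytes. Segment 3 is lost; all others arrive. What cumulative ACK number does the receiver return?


SYN uses sequence number 19912; first data byte = ISN + 1 = 19913.
Segment 1: SEQ = 19913, len = 237 B, covers [19913, 20149]
Segment 2: SEQ = 20150, len = 703 B, covers [20150, 20852]
Segment 3: SEQ = 20853, len = 211 B, covers [20853, 21063] [LOST]
Segment 4: SEQ = 21064, len = 334 B, covers [21064, 21397]
In-order data received: bytes [19913, 20852] (segments 1..2).
Segment 3 missing -> gap begins at byte 20853; later segments buffered out of order.
Cumulative ACK = next expected in-order byte = 19913 + 237 + 703 = 20853

20853


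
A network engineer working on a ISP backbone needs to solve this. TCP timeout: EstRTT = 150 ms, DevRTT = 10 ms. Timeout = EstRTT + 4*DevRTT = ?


Given: EstRTT = 150 ms, DevRTT = 10 ms
Timeout = EstRTT + 4 * DevRTT
4 * DevRTT = 4 * 10 = 40
Timeout = 150 + 40 = 190 ms

190


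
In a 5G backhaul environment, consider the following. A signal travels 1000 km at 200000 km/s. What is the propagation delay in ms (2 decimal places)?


Given: distance = 1000 km, speed = 200000 km/s
Delay = distance / speed = 1000 / 200000 seconds
Delay in ms = 1000 * 1000 / 200000
Delay = 5.0000 ms
Rounded to 2 dp = 5.00 ms

5.00


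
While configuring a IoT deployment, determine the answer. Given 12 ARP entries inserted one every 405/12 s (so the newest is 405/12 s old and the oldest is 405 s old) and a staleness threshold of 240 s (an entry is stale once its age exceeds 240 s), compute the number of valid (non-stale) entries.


Ages are k * 405/12 s for k = 1..12 (spacing = 33.7500 s).
Entry k is valid iff k * 405/12 <= 240 iff k <= 12 * 240 / 405 = 7.1111
n_valid = floor(7.1111) = 7
(n_stale = 12 - 7 = 5)

7


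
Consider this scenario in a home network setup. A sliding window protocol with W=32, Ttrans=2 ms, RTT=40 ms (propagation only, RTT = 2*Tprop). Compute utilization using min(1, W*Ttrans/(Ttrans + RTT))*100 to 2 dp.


Given: W = 32, Ttrans = 2 ms, RTT = 40 ms (= 2 * Tprop, Tprop = 20 ms)
Cycle time = Ttrans + RTT = 2 + 40 = 42 ms (first packet sent until its ACK returns)
W * Ttrans = 32 * 2 = 64 ms of sending per cycle
W * Ttrans / (Ttrans + RTT) = 64 / 42 = 1.523810
U = min(1, 1.523810) = 1.000000
U% = 100.00%

100.00


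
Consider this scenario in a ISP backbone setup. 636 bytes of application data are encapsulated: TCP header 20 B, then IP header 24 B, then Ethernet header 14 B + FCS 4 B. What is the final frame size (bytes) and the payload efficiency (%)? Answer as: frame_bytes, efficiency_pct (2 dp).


TCP segment = 636 + 20 = 656 B
IP packet = 656 + 24 = 680 B
Ethernet frame = 680 + 14 + 4 = 698 B
Efficiency = app / frame = 636 / 698 = 0.911175 = 91.1175% -> 91.12% (2 dp)

698, 91.12


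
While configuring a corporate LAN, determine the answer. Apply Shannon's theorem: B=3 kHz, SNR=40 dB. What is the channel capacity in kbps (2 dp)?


Given: B = 3 kHz, SNR = 40 dB
SNR linear = 10^(40/10) = 10000
1 + SNR = 10001
log2(10001) = 13.2878566418
C = 3 * 1000 * 13.2878566418 = 39863.5699 bps
C = 39.863570 kbps -> 39.86 kbps (2 dp)

39.86


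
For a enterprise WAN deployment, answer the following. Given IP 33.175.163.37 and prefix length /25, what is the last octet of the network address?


Given: IP = 33.175.163.37, prefix = /25
Subnet mask = 255.255.255.128
Last octet of IP: 37
Last octet of mask: 128
Network last octet = 37 AND 128 = 0

0


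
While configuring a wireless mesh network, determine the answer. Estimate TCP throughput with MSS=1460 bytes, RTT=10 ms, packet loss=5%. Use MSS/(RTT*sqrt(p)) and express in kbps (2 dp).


Given: MSS = 1460 bytes, RTT = 10 ms, loss = 5%
RTT in seconds = 10 / 1000 = 0.01
Loss rate = 5% = 0.05
sqrt(loss) = sqrt(0.05) = 0.223606797750
Throughput (bytes/s) = 1460 / (0.01 * 0.223606797750) = 652931.8494
Throughput (kbps) = 652931.8494 * 8 / 1000 = 5223.454795 -> 5223.45 kbps (2 dp)

5223.45


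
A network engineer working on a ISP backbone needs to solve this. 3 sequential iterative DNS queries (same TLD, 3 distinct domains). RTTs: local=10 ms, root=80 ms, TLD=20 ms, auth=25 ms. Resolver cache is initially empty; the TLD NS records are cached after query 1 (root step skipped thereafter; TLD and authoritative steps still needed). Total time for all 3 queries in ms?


Lookup 1 (cold cache): local + root + TLD + auth = 10 + 80 + 20 + 25 = 135 ms
Lookups 2..3 (TLD NS cached -> skip root; new domain -> still ask TLD and auth): local + TLD + auth = 10 + 20 + 25 = 55 ms each
Remaining 2 lookups: 2 * 55 = 110 ms
Total = 135 + 110 = 245 ms

245


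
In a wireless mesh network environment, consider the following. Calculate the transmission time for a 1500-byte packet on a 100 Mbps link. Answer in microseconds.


Given: packet = 1500 bytes, bandwidth = 100 Mbps
Packet in bits = 1500 * 8 = 12000 bits
Bandwidth = 100 * 10^6 = 100000000 bps
Time = 12000 / 100000000 seconds
Time in us = 12000 * 10^6 / 100000000 = 120

120


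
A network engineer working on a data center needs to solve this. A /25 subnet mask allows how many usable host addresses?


Given: subnet mask /25
Host bits = 32 - 25 = 7
Total addresses = 2^7 = 128
Usable hosts = 128 - 2 (network + broadcast) = 126

126


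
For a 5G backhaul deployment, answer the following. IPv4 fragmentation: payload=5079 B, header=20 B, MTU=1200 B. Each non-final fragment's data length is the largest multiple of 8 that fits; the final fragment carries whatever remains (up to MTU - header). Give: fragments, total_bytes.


Max data per non-final fragment = floor((MTU - header)/8)*8 = floor((1200 - 20)/8)*8 = floor(1180/8)*8 = 1176 B
Final fragment needs no 8-byte alignment: it can carry up to MTU - header = 1180 B
Non-final fragments needed = ceil((payload - 1180) / 1176) = ceil(3899/1176) = ceil(3.3155) = 4
Number of fragments = 4 + 1 = 5
Fragment sizes (data): 4 * 1176 B + 375 B (last, 375 <= 1180 OK)
Total bytes sent = payload + n_frags * header = 5079 + 5*20 = 5079 + 100 = 5179 B

5, 5179


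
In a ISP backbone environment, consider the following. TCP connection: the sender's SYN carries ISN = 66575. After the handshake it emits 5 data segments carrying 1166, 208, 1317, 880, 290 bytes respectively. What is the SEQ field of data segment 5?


The SYN occupies sequence number ISN = 66575, so the first data byte is ISN + 1 = 66576.
SEQ of data segment i = (ISN + 1) + sum of payload sizes of segments 1..i-1.
Segment 1: SEQ = 66576, payload = 1166 bytes
Segment 2: SEQ = 67742, payload = 208 bytes
Segment 3: SEQ = 67950, payload = 1317 bytes
Segment 4: SEQ = 69267, payload = 880 bytes
Segment 5: SEQ = 70147, payload = 290 bytes
SEQ of segment 5 = 66576 + 1166 + 208 + 1317 + 880 = 70147

70147


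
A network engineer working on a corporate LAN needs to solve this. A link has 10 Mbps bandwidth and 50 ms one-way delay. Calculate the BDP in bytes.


Given: bandwidth = 10 Mbps, delay = 50 ms
BDP in bits = 10 * 10^6 * 50 / 1000
BDP in bits = 500000
BDP in bytes = 500000 / 8 = 62500

62500


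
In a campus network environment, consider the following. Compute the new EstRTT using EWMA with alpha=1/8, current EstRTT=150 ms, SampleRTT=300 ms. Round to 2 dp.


Given: EstRTT = 150 ms, SampleRTT = 300 ms, alpha = 1/8
New EstRTT = (1 - alpha) * EstRTT + alpha * SampleRTT
(7/8) * 150 = 131.25
(1/8) * 300 = 37.5
New EstRTT = 131.25 + 37.5 = 168.75 ms -> 168.75 ms (2 dp)

168.75


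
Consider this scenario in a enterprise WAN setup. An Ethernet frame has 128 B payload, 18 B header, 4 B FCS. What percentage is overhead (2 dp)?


Given: payload = 128 B, header = 18 B, trailer = 4 B
Overhead bytes = header + trailer = 18 + 4 = 22
Total frame = payload + overhead = 128 + 22 = 150
Overhead % = 22 / 150 * 100 = 14.6667% -> 14.67% (2 dp)

14.67


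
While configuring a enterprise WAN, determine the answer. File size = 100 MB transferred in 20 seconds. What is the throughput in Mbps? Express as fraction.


Given: file = 100 MB, time = 20 s
File in Mb = 100 * 8 = 800 Mb
Throughput = 800 / 20 Mbps
Throughput = 40 Mbps

40


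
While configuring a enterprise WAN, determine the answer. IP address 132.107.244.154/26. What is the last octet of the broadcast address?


Given: IP = 132.107.244.154, prefix = /26
Host bits = 32 - 26 = 6
Network last octet = 154 AND mask = 128
Host part size = 2^6 - 1 = 63
Broadcast last octet = 128 OR 63 = 191

191


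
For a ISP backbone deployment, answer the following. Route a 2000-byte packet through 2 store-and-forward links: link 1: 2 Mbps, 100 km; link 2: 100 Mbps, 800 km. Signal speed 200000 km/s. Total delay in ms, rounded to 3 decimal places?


Packet = 2000 bytes = 16000 bits. Store-and-forward: sum (t_trans + t_prop) per link.
Link 1: t_trans = 16000/(2*10^6) s = 8.0000 ms; t_prop = 100/200000 s = 0.5000 ms; subtotal = 8.5000 ms
Link 2: t_trans = 16000/(100*10^6) s = 0.1600 ms; t_prop = 800/200000 s = 4.0000 ms; subtotal = 4.1600 ms
End-to-end = 8.5000 + 4.1600 = 12.6600 ms -> 12.660 ms (3 dp)

12.660


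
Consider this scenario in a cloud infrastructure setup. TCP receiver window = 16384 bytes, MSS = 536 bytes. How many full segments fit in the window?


Given: RWND = 16384 bytes, MSS = 536 bytes
Full segments = floor(RWND / MSS)
Full segments = floor(16384 / 536)
Full segments = floor(30.5672) = 30

30


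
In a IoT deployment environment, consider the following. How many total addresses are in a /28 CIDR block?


Given: CIDR prefix /28
Host bits = 32 - 28 = 4
Total addresses = 2^4 = 16

16


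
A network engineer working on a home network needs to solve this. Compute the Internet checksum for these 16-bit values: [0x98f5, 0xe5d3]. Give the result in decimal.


Given words: [0x98f5, 0xe5d3]
Step 1: Sum all words
Raw sum = 39157 + 58835 = 97992
Step 2: Fold carry: (32456 + 1) = 32457
One's complement = ~32457 & 0xFFFF = 33078

33078


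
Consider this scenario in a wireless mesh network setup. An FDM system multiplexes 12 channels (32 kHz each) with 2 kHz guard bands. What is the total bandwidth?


Given: 12 channels, 32 kHz each, guard = 2 kHz
Channel bandwidth = 12 * 32 = 384 kHz
Guard bands = 11 gaps * 2 kHz = 22 kHz
Total = 384 + 22 = 406 kHz

406


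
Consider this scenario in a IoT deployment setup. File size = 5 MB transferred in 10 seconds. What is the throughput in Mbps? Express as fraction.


Given: file = 5 MB, time = 10 s
File in Mb = 5 * 8 = 40 Mb
Throughput = 40 / 10 Mbps
Throughput = 4 Mbps

4


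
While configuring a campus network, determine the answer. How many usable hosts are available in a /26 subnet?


Given: subnet mask /26
Host bits = 32 - 26 = 6
Total addresses = 2^6 = 64
Usable hosts = 64 - 2 (network + broadcast) = 62

62


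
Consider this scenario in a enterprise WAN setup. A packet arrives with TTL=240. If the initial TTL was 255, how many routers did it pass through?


Given: initial TTL = 255, received TTL = 240
Hops = initial TTL - received TTL
Hops = 255 - 240 = 15

15


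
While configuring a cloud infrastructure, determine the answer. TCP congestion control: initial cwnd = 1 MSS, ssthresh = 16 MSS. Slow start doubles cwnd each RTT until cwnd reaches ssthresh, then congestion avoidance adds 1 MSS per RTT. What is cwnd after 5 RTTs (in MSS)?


RTT 0: cwnd = 1 MSS (initial)
RTT 1: cwnd = 2 MSS (slow start, doubled)
RTT 2: cwnd = 4 MSS (slow start, doubled)
RTT 3: cwnd = 8 MSS (slow start, doubled)
RTT 4: cwnd = 16 MSS (slow start, doubled)
RTT 5: cwnd = 17 MSS (congestion avoidance, +1)

17


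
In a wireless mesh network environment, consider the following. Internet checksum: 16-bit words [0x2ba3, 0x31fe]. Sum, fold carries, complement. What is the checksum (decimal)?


Given words: [0x2ba3, 0x31fe]
Step 1: Sum all words
Raw sum = 11171 + 12798 = 23969
One's complement = ~23969 & 0xFFFF = 41566

41566


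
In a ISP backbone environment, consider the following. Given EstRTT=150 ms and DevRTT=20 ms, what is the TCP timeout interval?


Given: EstRTT = 150 ms, DevRTT = 20 ms
Timeout = EstRTT + 4 * DevRTT
4 * DevRTT = 4 * 20 = 80
Timeout = 150 + 80 = 230 ms

230


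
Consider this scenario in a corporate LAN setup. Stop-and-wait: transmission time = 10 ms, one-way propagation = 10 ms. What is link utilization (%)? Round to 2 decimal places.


Given: Ttrans = 10 ms, Tprop = 10 ms
RTT = 2 * Tprop = 2 * 10 = 20 ms
U = Ttrans / (Ttrans + RTT)
U = 10 / (10 + 20)
U = 10 / 30 = 0.333333
U% = 33.33%

33.33


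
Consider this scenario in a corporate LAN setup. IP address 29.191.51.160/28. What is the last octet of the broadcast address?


Given: IP = 29.191.51.160, prefix = /28
Host bits = 32 - 28 = 4
Network last octet = 160 AND mask = 160
Host part size = 2^4 - 1 = 15
Broadcast last octet = 160 OR 15 = 175

175


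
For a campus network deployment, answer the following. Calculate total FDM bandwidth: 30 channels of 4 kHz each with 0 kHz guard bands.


Given: 30 channels, 4 kHz each, guard = 0 kHz
Channel bandwidth = 30 * 4 = 120 kHz
Guard bands = 29 gaps * 0 kHz = 0 kHz
Total = 120 + 0 = 120 kHz

120


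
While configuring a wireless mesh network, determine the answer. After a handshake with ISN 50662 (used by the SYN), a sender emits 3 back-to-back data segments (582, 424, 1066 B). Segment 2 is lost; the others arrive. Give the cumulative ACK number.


SYN uses sequence number 50662; first data byte = ISN + 1 = 50663.
Segment 1: SEQ = 50663, len = 582 B, covers [50663, 51244]
Segment 2: SEQ = 51245, len = 424 B, covers [51245, 51668] [LOST]
Segment 3: SEQ = 51669, len = 1066 B, covers [51669, 52734]
In-order data received: bytes [50663, 51244] (segments 1..1).
Segment 2 missing -> gap begins at byte 51245; later segments buffered out of order.
Cumulative ACK = next expected in-order byte = 50663 + 582 = 51245

51245


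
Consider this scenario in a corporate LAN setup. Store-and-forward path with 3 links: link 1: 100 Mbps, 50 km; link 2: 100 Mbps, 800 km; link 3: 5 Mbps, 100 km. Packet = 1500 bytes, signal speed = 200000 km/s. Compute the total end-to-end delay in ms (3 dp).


Packet = 1500 bytes = 12000 bits. Store-and-forward: sum (t_trans + t_prop) per link.
Link 1: t_trans = 12000/(100*10^6) s = 0.1200 ms; t_prop = 50/200000 s = 0.2500 ms; subtotal = 0.3700 ms
Link 2: t_trans = 12000/(100*10^6) s = 0.1200 ms; t_prop = 800/200000 s = 4.0000 ms; subtotal = 4.1200 ms
Link 3: t_trans = 12000/(5*10^6) s = 2.4000 ms; t_prop = 100/200000 s = 0.5000 ms; subtotal = 2.9000 ms
End-to-end = 0.3700 + 4.1200 + 2.9000 = 7.3900 ms -> 7.390 ms (3 dp)

7.390


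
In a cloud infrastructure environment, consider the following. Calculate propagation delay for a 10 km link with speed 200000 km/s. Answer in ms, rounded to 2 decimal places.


Given: distance = 10 km, speed = 200000 km/s
Delay = distance / speed = 10 / 200000 seconds
Delay in ms = 10 * 1000 / 200000
Delay = 0.0500 ms
Rounded to 2 dp = 0.05 ms

0.05


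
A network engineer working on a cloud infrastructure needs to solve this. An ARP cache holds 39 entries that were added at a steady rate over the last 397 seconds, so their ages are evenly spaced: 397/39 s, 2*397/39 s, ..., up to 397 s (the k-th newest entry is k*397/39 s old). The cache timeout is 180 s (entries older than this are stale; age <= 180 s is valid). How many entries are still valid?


Ages are k * 397/39 s for k = 1..39 (spacing = 10.1795 s).
Entry k is valid iff k * 397/39 <= 180 iff k <= 39 * 180 / 397 = 17.6826
n_valid = floor(17.6826) = 17
(n_stale = 39 - 17 = 22)

17


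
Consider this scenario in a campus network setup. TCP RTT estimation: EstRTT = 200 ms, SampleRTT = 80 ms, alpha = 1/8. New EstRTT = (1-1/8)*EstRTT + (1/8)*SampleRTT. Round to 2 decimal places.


Given: EstRTT = 200 ms, SampleRTT = 80 ms, alpha = 1/8
New EstRTT = (1 - alpha) * EstRTT + alpha * SampleRTT
(7/8) * 200 = 175
(1/8) * 80 = 10
New EstRTT = 175 + 10 = 185 ms -> 185.00 ms (2 dp)

185.00


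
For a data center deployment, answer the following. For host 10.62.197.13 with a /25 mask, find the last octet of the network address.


Given: IP = 10.62.197.13, prefix = /25
Subnet mask = 255.255.255.128
Last octet of IP: 13
Last octet of mask: 128
Network last octet = 13 AND 128 = 0

0


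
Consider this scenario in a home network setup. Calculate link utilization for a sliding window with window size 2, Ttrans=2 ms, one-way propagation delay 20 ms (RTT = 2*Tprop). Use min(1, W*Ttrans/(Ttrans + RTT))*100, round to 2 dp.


Given: W = 2, Ttrans = 2 ms, RTT = 40 ms (= 2 * Tprop, Tprop = 20 ms)
Cycle time = Ttrans + RTT = 2 + 40 = 42 ms (first packet sent until its ACK returns)
W * Ttrans = 2 * 2 = 4 ms of sending per cycle
W * Ttrans / (Ttrans + RTT) = 4 / 42 = 0.095238
U = min(1, 0.095238) = 0.095238
U% = 9.52%

9.52


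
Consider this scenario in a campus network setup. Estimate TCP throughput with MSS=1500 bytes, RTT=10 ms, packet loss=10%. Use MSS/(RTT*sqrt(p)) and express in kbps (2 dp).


Given: MSS = 1500 bytes, RTT = 10 ms, loss = 10%
RTT in seconds = 10 / 1000 = 0.01
Loss rate = 10% = 0.1
sqrt(loss) = sqrt(0.1) = 0.316227766017
Throughput (bytes/s) = 1500 / (0.01 * 0.316227766017) = 474341.6490
Throughput (kbps) = 474341.6490 * 8 / 1000 = 3794.733192 -> 3794.73 kbps (2 dp)

3794.73


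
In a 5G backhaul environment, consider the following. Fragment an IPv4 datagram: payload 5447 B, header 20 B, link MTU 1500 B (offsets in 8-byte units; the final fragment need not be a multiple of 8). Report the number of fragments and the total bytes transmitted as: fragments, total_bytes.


Max data per non-final fragment = floor((MTU - header)/8)*8 = floor((1500 - 20)/8)*8 = floor(1480/8)*8 = 1480 B
Final fragment needs no 8-byte alignment: it can carry up to MTU - header = 1480 B
Non-final fragments needed = ceil((payload - 1480) / 1480) = ceil(3967/1480) = ceil(2.6804) = 3
Number of fragments = 3 + 1 = 4
Fragment sizes (data): 3 * 1480 B + 1007 B (last, 1007 <= 1480 OK)
Total bytes sent = payload + n_frags * header = 5447 + 4*20 = 5447 + 80 = 5527 B

4, 5527


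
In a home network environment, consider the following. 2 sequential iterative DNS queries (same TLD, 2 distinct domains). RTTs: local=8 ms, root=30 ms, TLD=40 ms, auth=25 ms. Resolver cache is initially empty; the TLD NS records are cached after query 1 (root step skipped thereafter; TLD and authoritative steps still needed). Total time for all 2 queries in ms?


Lookup 1 (cold cache): local + root + TLD + auth = 8 + 30 + 40 + 25 = 103 ms
Lookups 2..2 (TLD NS cached -> skip root; new domain -> still ask TLD and auth): local + TLD + auth = 8 + 40 + 25 = 73 ms each
Remaining 1 lookups: 1 * 73 = 73 ms
Total = 103 + 73 = 176 ms

176


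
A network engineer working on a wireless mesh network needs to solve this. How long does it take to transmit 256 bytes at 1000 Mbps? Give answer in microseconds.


Given: packet = 256 bytes, bandwidth = 1000 Mbps
Packet in bits = 256 * 8 = 2048 bits
Bandwidth = 1000 * 10^6 = 1000000000 bps
Time = 2048 / 1000000000 seconds
Time in us = 2048 * 10^6 / 1000000000 = 2.048

2.048


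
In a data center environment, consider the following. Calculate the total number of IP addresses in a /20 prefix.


Given: CIDR prefix /20
Host bits = 32 - 20 = 12
Total addresses = 2^12 = 4096

4096


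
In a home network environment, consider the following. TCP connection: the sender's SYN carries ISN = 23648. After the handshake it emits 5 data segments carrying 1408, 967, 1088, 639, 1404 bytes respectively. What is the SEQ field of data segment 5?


The SYN occupies sequence number ISN = 23648, so the first data byte is ISN + 1 = 23649.
SEQ of data segment i = (ISN + 1) + sum of payload sizes of segments 1..i-1.
Segment 1: SEQ = 23649, payload = 1408 bytes
Segment 2: SEQ = 25057, payload = 967 bytes
Segment 3: SEQ = 26024, payload = 1088 bytes
Segment 4: SEQ = 27112, payload = 639 bytes
Segment 5: SEQ = 27751, payload = 1404 bytes
SEQ of segment 5 = 23649 + 1408 + 967 + 1088 + 639 = 27751

27751
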